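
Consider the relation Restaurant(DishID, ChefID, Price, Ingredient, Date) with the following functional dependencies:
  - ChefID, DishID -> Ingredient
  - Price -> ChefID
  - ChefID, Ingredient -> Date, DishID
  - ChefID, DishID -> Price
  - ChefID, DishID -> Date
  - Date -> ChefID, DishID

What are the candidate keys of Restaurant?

{Date} is a candidate key since {Date}⁺ = {ChefID, Date, DishID, Ingredient, Price} covers every attribute.
{ChefID, DishID} is a candidate key since {ChefID, DishID}⁺ = {ChefID, Date, DishID, Ingredient, Price} covers every attribute.
{ChefID, Ingredient} is a candidate key since {ChefID, Ingredient}⁺ = {ChefID, Date, DishID, Ingredient, Price} covers every attribute.
{DishID, Price} is a candidate key since {DishID, Price}⁺ = {ChefID, Date, DishID, Ingredient, Price} covers every attribute.
{Ingredient, Price} is a candidate key since {Ingredient, Price}⁺ = {ChefID, Date, DishID, Ingredient, Price} covers every attribute.
No proper subset of any of these is a key, and no other minimal superkey exists.

{ChefID, DishID}, {ChefID, Ingredient}, {Date}, {DishID, Price}, {Ingredient, Price}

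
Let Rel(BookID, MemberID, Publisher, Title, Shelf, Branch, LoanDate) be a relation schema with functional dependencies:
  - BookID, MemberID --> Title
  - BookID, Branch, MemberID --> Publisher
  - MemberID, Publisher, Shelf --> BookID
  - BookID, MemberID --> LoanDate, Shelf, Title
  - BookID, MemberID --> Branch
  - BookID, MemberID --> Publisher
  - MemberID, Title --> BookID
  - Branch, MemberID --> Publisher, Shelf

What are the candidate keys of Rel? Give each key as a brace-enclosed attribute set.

Attributes never on any right-hand side: {MemberID} — every candidate key must contain it.
Closure of {BookID, MemberID} is {BookID, Branch, LoanDate, MemberID, Publisher, Shelf, Title}, the whole schema; {BookID, MemberID} is a candidate key.
Closure of {Branch, MemberID} is {BookID, Branch, LoanDate, MemberID, Publisher, Shelf, Title}, the whole schema; {Branch, MemberID} is a candidate key.
Closure of {MemberID, Title} is {BookID, Branch, LoanDate, MemberID, Publisher, Shelf, Title}, the whole schema; {MemberID, Title} is a candidate key.
Closure of {MemberID, Publisher, Shelf} is {BookID, Branch, LoanDate, MemberID, Publisher, Shelf, Title}, the whole schema; {MemberID, Publisher, Shelf} is a candidate key.
These are minimal and exhaustive — every other superkey contains one of them.

{BookID, MemberID}, {Branch, MemberID}, {MemberID, Publisher, Shelf}, {MemberID, Title}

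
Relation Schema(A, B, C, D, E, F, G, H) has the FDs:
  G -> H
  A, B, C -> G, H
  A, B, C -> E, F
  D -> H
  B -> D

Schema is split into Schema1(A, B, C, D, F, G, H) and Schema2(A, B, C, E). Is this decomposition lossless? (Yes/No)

Yes

Schema1 ∩ Schema2 = {A, B, C}; its closure under F is {A, B, C, D, E, F, G, H}.
This includes all of Schema1, so the common attributes are a superkey of Schema1 — the join is lossless.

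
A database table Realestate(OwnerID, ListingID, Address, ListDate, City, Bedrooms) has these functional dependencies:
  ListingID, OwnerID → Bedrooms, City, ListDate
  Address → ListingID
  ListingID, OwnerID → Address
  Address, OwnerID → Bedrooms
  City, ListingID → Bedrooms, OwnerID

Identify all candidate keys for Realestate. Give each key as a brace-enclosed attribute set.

{Address, City}, {Address, OwnerID}, {City, ListingID}, {ListingID, OwnerID}

{Address, City} is a candidate key since {Address, City}⁺ = {Address, Bedrooms, City, ListDate, ListingID, OwnerID} covers every attribute.
{Address, OwnerID} is a candidate key since {Address, OwnerID}⁺ = {Address, Bedrooms, City, ListDate, ListingID, OwnerID} covers every attribute.
{City, ListingID} is a candidate key since {City, ListingID}⁺ = {Address, Bedrooms, City, ListDate, ListingID, OwnerID} covers every attribute.
{ListingID, OwnerID} is a candidate key since {ListingID, OwnerID}⁺ = {Address, Bedrooms, City, ListDate, ListingID, OwnerID} covers every attribute.
No proper subset of any of these is a key, and no other minimal superkey exists.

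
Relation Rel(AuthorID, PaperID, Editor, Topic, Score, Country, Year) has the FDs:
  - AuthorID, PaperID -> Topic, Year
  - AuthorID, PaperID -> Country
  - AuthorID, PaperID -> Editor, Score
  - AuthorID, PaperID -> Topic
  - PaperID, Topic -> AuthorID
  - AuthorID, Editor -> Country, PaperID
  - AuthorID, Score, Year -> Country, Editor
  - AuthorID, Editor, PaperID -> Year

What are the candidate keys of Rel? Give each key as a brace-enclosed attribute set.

{AuthorID, Editor}, {AuthorID, PaperID}, {AuthorID, Score, Year}, {PaperID, Topic}

{AuthorID, Editor}⁺ = {AuthorID, Country, Editor, PaperID, Score, Topic, Year} — all of the relation — so {AuthorID, Editor} is a candidate key.
{AuthorID, PaperID}⁺ = {AuthorID, Country, Editor, PaperID, Score, Topic, Year} — all of the relation — so {AuthorID, PaperID} is a candidate key.
{PaperID, Topic}⁺ = {AuthorID, Country, Editor, PaperID, Score, Topic, Year} — all of the relation — so {PaperID, Topic} is a candidate key.
{AuthorID, Score, Year}⁺ = {AuthorID, Country, Editor, PaperID, Score, Topic, Year} — all of the relation — so {AuthorID, Score, Year} is a candidate key.
These are minimal and exhaustive — every other superkey contains one of them.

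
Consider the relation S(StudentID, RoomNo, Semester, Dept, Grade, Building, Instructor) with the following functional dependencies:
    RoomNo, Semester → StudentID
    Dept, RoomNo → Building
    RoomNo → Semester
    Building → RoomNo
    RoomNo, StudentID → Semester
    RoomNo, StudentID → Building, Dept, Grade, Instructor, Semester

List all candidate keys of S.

{Building}, {RoomNo}

{Building}⁺ = {Building, Dept, Grade, Instructor, RoomNo, Semester, StudentID} — all of the relation — so {Building} is a candidate key.
{RoomNo}⁺ = {Building, Dept, Grade, Instructor, RoomNo, Semester, StudentID} — all of the relation — so {RoomNo} is a candidate key.
No proper subset of any of these is a key, and no other minimal superkey exists.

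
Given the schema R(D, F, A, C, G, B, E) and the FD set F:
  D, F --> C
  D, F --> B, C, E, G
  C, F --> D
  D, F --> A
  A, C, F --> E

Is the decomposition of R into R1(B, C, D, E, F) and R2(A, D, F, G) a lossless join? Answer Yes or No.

Yes

R1 ∩ R2 = {D, F}; its closure under F is {A, B, C, D, E, F, G}.
Since R1 ⊆ {A, B, C, D, E, F, G}, the intersection is a superkey of R1; the decomposition is lossless.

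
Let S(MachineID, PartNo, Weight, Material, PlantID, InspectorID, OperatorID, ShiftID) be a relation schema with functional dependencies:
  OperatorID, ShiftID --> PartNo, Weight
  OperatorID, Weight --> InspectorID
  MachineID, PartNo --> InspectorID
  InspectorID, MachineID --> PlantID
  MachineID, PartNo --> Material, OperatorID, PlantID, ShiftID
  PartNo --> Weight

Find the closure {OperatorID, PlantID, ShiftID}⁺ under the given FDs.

{InspectorID, OperatorID, PartNo, PlantID, ShiftID, Weight}

Start with {OperatorID, PlantID, ShiftID}.
OperatorID, ShiftID --> PartNo, Weight applies; add {PartNo, Weight} → now {OperatorID, PartNo, PlantID, ShiftID, Weight}.
OperatorID, Weight --> InspectorID applies; add {InspectorID} → now {InspectorID, OperatorID, PartNo, PlantID, ShiftID, Weight}.
No further FD applies.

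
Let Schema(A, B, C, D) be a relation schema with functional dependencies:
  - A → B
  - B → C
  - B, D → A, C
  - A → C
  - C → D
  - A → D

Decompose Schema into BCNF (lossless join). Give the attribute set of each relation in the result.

Candidate keys of the original relation: {A}, {B}.
In {A, B, C, D}, {C} is not a superkey ({C}⁺ restricted to this set is {C, D}), so split on C → D into {C, D} and {A, B, C}.
{C, D} has no BCNF violation.
{A, B, C} has no BCNF violation.

{A, B, C}; {C, D}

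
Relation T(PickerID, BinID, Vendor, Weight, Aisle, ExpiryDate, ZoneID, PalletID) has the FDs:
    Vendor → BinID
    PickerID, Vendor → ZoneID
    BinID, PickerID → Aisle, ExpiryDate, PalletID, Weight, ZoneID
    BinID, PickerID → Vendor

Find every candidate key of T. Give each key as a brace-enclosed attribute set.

No FD produces {PickerID}, so it must be in every candidate key.
{BinID, PickerID} is a candidate key since {BinID, PickerID}⁺ = {Aisle, BinID, ExpiryDate, PalletID, PickerID, Vendor, Weight, ZoneID} covers every attribute.
{PickerID, Vendor} is a candidate key since {PickerID, Vendor}⁺ = {Aisle, BinID, ExpiryDate, PalletID, PickerID, Vendor, Weight, ZoneID} covers every attribute.
No proper subset of any of these is a key, and no other minimal superkey exists.

{BinID, PickerID}, {PickerID, Vendor}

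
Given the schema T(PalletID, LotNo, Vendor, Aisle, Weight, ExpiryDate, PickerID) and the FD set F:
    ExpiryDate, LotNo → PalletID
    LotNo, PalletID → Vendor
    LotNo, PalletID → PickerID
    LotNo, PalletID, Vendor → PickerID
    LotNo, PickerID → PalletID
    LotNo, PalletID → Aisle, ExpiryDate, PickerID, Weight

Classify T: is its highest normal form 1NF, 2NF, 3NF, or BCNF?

BCNF

Candidate keys: {ExpiryDate, LotNo}, {LotNo, PalletID}, {LotNo, PickerID}. Prime attributes: {ExpiryDate, LotNo, PalletID, PickerID}.
Every FD has a superkey on the left, so the relation is in BCNF.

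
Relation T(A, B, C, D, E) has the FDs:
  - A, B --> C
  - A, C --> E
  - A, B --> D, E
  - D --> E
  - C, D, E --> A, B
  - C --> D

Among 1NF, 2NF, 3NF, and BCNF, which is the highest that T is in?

2NF

Candidate keys: {A, B}, {C}. Prime attributes: {A, B, C}.
D --> E breaks BCNF: {D}⁺ = {D, E}, so {D} is not a superkey.
D --> E determines the non-prime attribute {E} from a non-superkey — 3NF is violated.
Checking every proper subset of each key, none determines a non-prime attribute — 2NF is satisfied.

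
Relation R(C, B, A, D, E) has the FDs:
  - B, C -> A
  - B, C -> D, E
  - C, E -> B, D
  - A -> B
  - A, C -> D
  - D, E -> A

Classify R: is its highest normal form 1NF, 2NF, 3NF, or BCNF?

Candidate keys: {A, C}, {B, C}, {C, E}. Prime attributes: {A, B, C, E}.
For A -> B we have {A}⁺ = {A, B}; {A} is not a superkey, so BCNF fails.
Since {B} ⊆ prime attributes and every other non-superkey FD also has a prime right side, the schema is in 3NF.

3NF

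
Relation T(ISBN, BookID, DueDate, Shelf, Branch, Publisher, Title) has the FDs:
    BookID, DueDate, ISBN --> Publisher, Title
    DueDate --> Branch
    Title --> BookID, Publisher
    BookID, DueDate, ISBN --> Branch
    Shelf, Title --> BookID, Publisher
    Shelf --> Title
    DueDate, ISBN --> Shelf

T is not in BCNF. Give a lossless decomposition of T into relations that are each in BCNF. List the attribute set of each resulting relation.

{BookID, Publisher, Title}; {Branch, DueDate}; {DueDate, ISBN, Shelf}; {Shelf, Title}

Candidate key of the original relation: {DueDate, ISBN}.
In {BookID, Branch, DueDate, ISBN, Publisher, Shelf, Title}, {DueDate} is not a superkey ({DueDate}⁺ restricted to this set is {Branch, DueDate}), so split on DueDate --> Branch into {Branch, DueDate} and {BookID, DueDate, ISBN, Publisher, Shelf, Title}.
{Branch, DueDate}: every determinant is a superkey — BCNF.
In {BookID, DueDate, ISBN, Publisher, Shelf, Title}, {Title} is not a superkey ({Title}⁺ restricted to this set is {BookID, Publisher, Title}), so split on Title --> BookID, Publisher into {BookID, Publisher, Title} and {DueDate, ISBN, Shelf, Title}.
{BookID, Publisher, Title}: every determinant is a superkey — BCNF.
In {DueDate, ISBN, Shelf, Title}, {Shelf} is not a superkey ({Shelf}⁺ restricted to this set is {Shelf, Title}), so split on Shelf --> Title into {Shelf, Title} and {DueDate, ISBN, Shelf}.
{Shelf, Title}: every determinant is a superkey — BCNF.
{DueDate, ISBN, Shelf}: every determinant is a superkey — BCNF.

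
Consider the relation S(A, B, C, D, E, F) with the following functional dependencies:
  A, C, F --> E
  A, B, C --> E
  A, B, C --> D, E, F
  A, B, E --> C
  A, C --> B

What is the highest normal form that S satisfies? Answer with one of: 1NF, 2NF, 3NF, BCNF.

Candidate keys: {A, B, E}, {A, C}. Prime attributes: {A, B, C, E}.
The left-hand side of every FD is a superkey, so BCNF is satisfied.

BCNF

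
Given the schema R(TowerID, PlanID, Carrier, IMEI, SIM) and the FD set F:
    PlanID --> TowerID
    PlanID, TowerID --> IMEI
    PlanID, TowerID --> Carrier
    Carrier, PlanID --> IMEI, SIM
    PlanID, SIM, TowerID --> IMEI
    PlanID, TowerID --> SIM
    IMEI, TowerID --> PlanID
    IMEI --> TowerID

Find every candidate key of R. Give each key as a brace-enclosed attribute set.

{IMEI}, {PlanID}

Closure of {IMEI} is {Carrier, IMEI, PlanID, SIM, TowerID}, the whole schema; {IMEI} is a candidate key.
Closure of {PlanID} is {Carrier, IMEI, PlanID, SIM, TowerID}, the whole schema; {PlanID} is a candidate key.
No proper subset of any of these is a key, and no other minimal superkey exists.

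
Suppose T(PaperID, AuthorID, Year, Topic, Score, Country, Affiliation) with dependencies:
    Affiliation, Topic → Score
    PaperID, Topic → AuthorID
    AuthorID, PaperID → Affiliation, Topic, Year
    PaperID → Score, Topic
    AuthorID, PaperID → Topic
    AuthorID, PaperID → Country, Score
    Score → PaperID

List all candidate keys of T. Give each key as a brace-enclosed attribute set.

{Affiliation, Topic}, {PaperID}, {Score}

{PaperID} is a candidate key since {PaperID}⁺ = {Affiliation, AuthorID, Country, PaperID, Score, Topic, Year} covers every attribute.
{Score} is a candidate key since {Score}⁺ = {Affiliation, AuthorID, Country, PaperID, Score, Topic, Year} covers every attribute.
{Affiliation, Topic} is a candidate key since {Affiliation, Topic}⁺ = {Affiliation, AuthorID, Country, PaperID, Score, Topic, Year} covers every attribute.
Any other superkey properly contains one of these, so there are no further candidate keys.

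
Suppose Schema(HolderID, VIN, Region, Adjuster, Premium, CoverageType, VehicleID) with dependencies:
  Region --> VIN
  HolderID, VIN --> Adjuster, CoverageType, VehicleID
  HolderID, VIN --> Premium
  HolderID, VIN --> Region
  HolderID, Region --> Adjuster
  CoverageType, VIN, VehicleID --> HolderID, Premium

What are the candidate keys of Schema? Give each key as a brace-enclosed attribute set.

{CoverageType, Region, VehicleID}, {CoverageType, VIN, VehicleID}, {HolderID, Region}, {HolderID, VIN}

Closure of {HolderID, Region} is {Adjuster, CoverageType, HolderID, Premium, Region, VIN, VehicleID}, the whole schema; {HolderID, Region} is a candidate key.
Closure of {HolderID, VIN} is {Adjuster, CoverageType, HolderID, Premium, Region, VIN, VehicleID}, the whole schema; {HolderID, VIN} is a candidate key.
Closure of {CoverageType, Region, VehicleID} is {Adjuster, CoverageType, HolderID, Premium, Region, VIN, VehicleID}, the whole schema; {CoverageType, Region, VehicleID} is a candidate key.
Closure of {CoverageType, VIN, VehicleID} is {Adjuster, CoverageType, HolderID, Premium, Region, VIN, VehicleID}, the whole schema; {CoverageType, VIN, VehicleID} is a candidate key.
No proper subset of any of these is a key, and no other minimal superkey exists.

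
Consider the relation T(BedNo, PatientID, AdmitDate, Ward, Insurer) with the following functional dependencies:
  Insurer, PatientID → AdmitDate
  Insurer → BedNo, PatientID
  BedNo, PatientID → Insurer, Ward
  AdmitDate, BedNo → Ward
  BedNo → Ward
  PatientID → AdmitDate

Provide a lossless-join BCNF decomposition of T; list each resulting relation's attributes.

Candidate keys of the original relation: {BedNo, PatientID}, {Insurer}.
Within {AdmitDate, BedNo, Insurer, PatientID, Ward}: {AdmitDate, BedNo}⁺ ∩ {AdmitDate, BedNo, Insurer, PatientID, Ward} = {AdmitDate, BedNo, Ward}, not the whole set, so AdmitDate, BedNo → Ward violates BCNF; decompose into {AdmitDate, BedNo, Ward} and {AdmitDate, BedNo, Insurer, PatientID}.
Within {AdmitDate, BedNo, Ward}: {BedNo}⁺ ∩ {AdmitDate, BedNo, Ward} = {BedNo, Ward}, not the whole set, so BedNo → Ward violates BCNF; decompose into {BedNo, Ward} and {AdmitDate, BedNo}.
{BedNo, Ward}: every determinant is a superkey — BCNF.
{AdmitDate, BedNo}: every determinant is a superkey — BCNF.
Within {AdmitDate, BedNo, Insurer, PatientID}: {PatientID}⁺ ∩ {AdmitDate, BedNo, Insurer, PatientID} = {AdmitDate, PatientID}, not the whole set, so PatientID → AdmitDate violates BCNF; decompose into {AdmitDate, PatientID} and {BedNo, Insurer, PatientID}.
{AdmitDate, PatientID}: every determinant is a superkey — BCNF.
{BedNo, Insurer, PatientID}: every determinant is a superkey — BCNF.

{AdmitDate, BedNo}; {AdmitDate, PatientID}; {BedNo, Insurer, PatientID}; {BedNo, Ward}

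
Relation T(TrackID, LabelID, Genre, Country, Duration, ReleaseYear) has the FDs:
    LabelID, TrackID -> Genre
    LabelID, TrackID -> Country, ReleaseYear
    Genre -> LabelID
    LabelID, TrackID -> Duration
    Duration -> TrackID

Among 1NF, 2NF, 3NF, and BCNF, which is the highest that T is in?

Candidate keys: {Duration, Genre}, {Duration, LabelID}, {Genre, TrackID}, {LabelID, TrackID}. Prime attributes: {Duration, Genre, LabelID, TrackID}.
For Genre -> LabelID we have {Genre}⁺ = {Genre, LabelID}; {Genre} is not a superkey, so BCNF fails.
But every attribute on its right side ({LabelID}) is prime, and the same holds for every other non-superkey FD, so 3NF still holds.

3NF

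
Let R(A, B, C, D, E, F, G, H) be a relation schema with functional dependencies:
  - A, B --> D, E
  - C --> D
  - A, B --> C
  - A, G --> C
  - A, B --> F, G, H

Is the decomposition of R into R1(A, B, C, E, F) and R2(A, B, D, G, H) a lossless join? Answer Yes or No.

Yes

The shared attributes are {A, B} and {A, B}⁺ = {A, B, C, D, E, F, G, H}.
R1 is contained in that closure, so R1 ∩ R2 --> R1 holds and the join is lossless.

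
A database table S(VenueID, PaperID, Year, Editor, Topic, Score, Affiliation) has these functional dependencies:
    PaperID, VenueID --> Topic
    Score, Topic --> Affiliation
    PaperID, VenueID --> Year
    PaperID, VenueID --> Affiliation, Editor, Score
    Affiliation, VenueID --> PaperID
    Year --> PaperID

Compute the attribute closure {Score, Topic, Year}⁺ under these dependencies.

Start with {Score, Topic, Year}.
Score, Topic --> Affiliation applies; add {Affiliation} → now {Affiliation, Score, Topic, Year}.
Year --> PaperID applies; add {PaperID} → now {Affiliation, PaperID, Score, Topic, Year}.
No further FD applies.

{Affiliation, PaperID, Score, Topic, Year}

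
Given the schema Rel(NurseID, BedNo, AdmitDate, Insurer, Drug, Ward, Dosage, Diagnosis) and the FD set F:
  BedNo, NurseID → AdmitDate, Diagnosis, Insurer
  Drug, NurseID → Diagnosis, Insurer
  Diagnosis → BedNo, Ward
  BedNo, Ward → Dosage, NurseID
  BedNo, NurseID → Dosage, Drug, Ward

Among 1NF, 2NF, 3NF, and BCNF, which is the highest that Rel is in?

BCNF

Candidate keys: {BedNo, NurseID}, {BedNo, Ward}, {Diagnosis}, {Drug, NurseID}. Prime attributes: {BedNo, Diagnosis, Drug, NurseID, Ward}.
The left-hand side of every FD is a superkey, so BCNF is satisfied.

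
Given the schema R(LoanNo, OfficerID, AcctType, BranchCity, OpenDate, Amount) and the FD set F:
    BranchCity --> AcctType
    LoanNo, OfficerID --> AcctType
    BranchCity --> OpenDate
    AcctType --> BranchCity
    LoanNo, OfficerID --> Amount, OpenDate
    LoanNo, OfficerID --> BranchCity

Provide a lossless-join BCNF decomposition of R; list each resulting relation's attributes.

Candidate key of the original relation: {LoanNo, OfficerID}.
In {AcctType, Amount, BranchCity, LoanNo, OfficerID, OpenDate}, {BranchCity} is not a superkey ({BranchCity}⁺ restricted to this set is {AcctType, BranchCity, OpenDate}), so split on BranchCity --> AcctType, OpenDate into {AcctType, BranchCity, OpenDate} and {Amount, BranchCity, LoanNo, OfficerID}.
{AcctType, BranchCity, OpenDate} is in BCNF.
{Amount, BranchCity, LoanNo, OfficerID} is in BCNF.

{AcctType, BranchCity, OpenDate}; {Amount, BranchCity, LoanNo, OfficerID}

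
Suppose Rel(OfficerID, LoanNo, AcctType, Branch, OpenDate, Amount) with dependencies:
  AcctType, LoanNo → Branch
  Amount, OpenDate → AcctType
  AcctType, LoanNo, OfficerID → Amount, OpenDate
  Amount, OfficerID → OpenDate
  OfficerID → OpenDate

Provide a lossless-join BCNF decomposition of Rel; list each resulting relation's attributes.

Candidate keys of the original relation: {AcctType, LoanNo, OfficerID}, {Amount, LoanNo, OfficerID}.
Within {AcctType, Amount, Branch, LoanNo, OfficerID, OpenDate}: {AcctType, LoanNo}⁺ ∩ {AcctType, Amount, Branch, LoanNo, OfficerID, OpenDate} = {AcctType, Branch, LoanNo}, not the whole set, so AcctType, LoanNo → Branch violates BCNF; decompose into {AcctType, Branch, LoanNo} and {AcctType, Amount, LoanNo, OfficerID, OpenDate}.
{AcctType, Branch, LoanNo} is in BCNF.
Within {AcctType, Amount, LoanNo, OfficerID, OpenDate}: {Amount, OpenDate}⁺ ∩ {AcctType, Amount, LoanNo, OfficerID, OpenDate} = {AcctType, Amount, OpenDate}, not the whole set, so Amount, OpenDate → AcctType violates BCNF; decompose into {AcctType, Amount, OpenDate} and {Amount, LoanNo, OfficerID, OpenDate}.
{AcctType, Amount, OpenDate} is in BCNF.
Within {Amount, LoanNo, OfficerID, OpenDate}: {Amount, OfficerID}⁺ ∩ {Amount, LoanNo, OfficerID, OpenDate} = {Amount, OfficerID, OpenDate}, not the whole set, so Amount, OfficerID → OpenDate violates BCNF; decompose into {Amount, OfficerID, OpenDate} and {Amount, LoanNo, OfficerID}.
Within {Amount, OfficerID, OpenDate}: {OfficerID}⁺ ∩ {Amount, OfficerID, OpenDate} = {OfficerID, OpenDate}, not the whole set, so OfficerID → OpenDate violates BCNF; decompose into {OfficerID, OpenDate} and {Amount, OfficerID}.
{OfficerID, OpenDate} is in BCNF.
{Amount, OfficerID} is in BCNF.
{Amount, LoanNo, OfficerID} is in BCNF.

{AcctType, Amount, OpenDate}; {AcctType, Branch, LoanNo}; {Amount, LoanNo, OfficerID}; {OfficerID, OpenDate}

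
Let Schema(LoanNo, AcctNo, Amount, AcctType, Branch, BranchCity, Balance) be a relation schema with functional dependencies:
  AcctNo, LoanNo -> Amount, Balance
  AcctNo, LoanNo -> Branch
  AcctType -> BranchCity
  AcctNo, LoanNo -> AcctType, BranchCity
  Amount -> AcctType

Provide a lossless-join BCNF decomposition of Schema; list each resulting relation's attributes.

Candidate key of the original relation: {AcctNo, LoanNo}.
{AcctNo, AcctType, Amount, Balance, Branch, BranchCity, LoanNo}: {AcctType} determines {AcctType, BranchCity} here but is not a superkey — split on AcctType -> BranchCity, giving {AcctType, BranchCity} and {AcctNo, AcctType, Amount, Balance, Branch, LoanNo}.
{AcctType, BranchCity}: every determinant is a superkey — BCNF.
{AcctNo, AcctType, Amount, Balance, Branch, LoanNo}: {Amount} determines {AcctType, Amount} here but is not a superkey — split on Amount -> AcctType, giving {AcctType, Amount} and {AcctNo, Amount, Balance, Branch, LoanNo}.
{AcctType, Amount}: every determinant is a superkey — BCNF.
{AcctNo, Amount, Balance, Branch, LoanNo}: every determinant is a superkey — BCNF.

{AcctNo, Amount, Balance, Branch, LoanNo}; {AcctType, Amount}; {AcctType, BranchCity}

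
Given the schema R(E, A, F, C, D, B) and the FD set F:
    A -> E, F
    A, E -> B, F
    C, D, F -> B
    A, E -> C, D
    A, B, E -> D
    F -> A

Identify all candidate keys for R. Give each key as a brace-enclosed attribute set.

Closure of {A} is {A, B, C, D, E, F}, the whole schema; {A} is a candidate key.
Closure of {F} is {A, B, C, D, E, F}, the whole schema; {F} is a candidate key.
Any other superkey properly contains one of these, so there are no further candidate keys.

{A}, {F}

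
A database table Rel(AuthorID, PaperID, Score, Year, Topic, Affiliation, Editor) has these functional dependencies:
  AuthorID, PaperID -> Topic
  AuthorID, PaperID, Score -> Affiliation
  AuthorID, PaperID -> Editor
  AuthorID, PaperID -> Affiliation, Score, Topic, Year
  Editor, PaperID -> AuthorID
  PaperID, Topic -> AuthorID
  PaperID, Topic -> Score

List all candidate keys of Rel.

{AuthorID, PaperID}, {Editor, PaperID}, {PaperID, Topic}

Attributes never on any right-hand side: {PaperID} — every candidate key must contain it.
{AuthorID, PaperID}⁺ = {Affiliation, AuthorID, Editor, PaperID, Score, Topic, Year} — all of the relation — so {AuthorID, PaperID} is a candidate key.
{Editor, PaperID}⁺ = {Affiliation, AuthorID, Editor, PaperID, Score, Topic, Year} — all of the relation — so {Editor, PaperID} is a candidate key.
{PaperID, Topic}⁺ = {Affiliation, AuthorID, Editor, PaperID, Score, Topic, Year} — all of the relation — so {PaperID, Topic} is a candidate key.
No proper subset of any of these is a key, and no other minimal superkey exists.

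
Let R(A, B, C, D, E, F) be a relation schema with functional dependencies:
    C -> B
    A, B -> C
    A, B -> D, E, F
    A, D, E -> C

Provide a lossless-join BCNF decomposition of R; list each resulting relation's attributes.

Candidate keys of the original relation: {A, B}, {A, C}, {A, D, E}.
In {A, B, C, D, E, F}, {C} is not a superkey ({C}⁺ restricted to this set is {B, C}), so split on C -> B into {B, C} and {A, C, D, E, F}.
{B, C} has no BCNF violation.
{A, C, D, E, F} has no BCNF violation.

{A, C, D, E, F}; {B, C}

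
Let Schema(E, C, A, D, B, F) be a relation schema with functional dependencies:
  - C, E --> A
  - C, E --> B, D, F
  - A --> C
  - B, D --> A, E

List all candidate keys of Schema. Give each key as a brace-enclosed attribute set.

{A, E}, {B, D}, {C, E}

Closure of {A, E} is {A, B, C, D, E, F}, the whole schema; {A, E} is a candidate key.
Closure of {B, D} is {A, B, C, D, E, F}, the whole schema; {B, D} is a candidate key.
Closure of {C, E} is {A, B, C, D, E, F}, the whole schema; {C, E} is a candidate key.
Any other superkey properly contains one of these, so there are no further candidate keys.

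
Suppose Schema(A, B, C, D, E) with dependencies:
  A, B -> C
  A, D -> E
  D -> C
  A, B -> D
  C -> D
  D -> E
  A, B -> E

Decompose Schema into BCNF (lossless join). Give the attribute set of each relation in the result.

Candidate key of the original relation: {A, B}.
Within {A, B, C, D, E}: {A, D}⁺ ∩ {A, B, C, D, E} = {A, C, D, E}, not the whole set, so A, D -> C, E violates BCNF; decompose into {A, C, D, E} and {A, B, D}.
Within {A, C, D, E}: {D}⁺ ∩ {A, C, D, E} = {C, D, E}, not the whole set, so D -> C, E violates BCNF; decompose into {C, D, E} and {A, D}.
{C, D, E} is in BCNF.
{A, D} is in BCNF.
{A, B, D} is in BCNF.

{A, B, D}; {C, D, E}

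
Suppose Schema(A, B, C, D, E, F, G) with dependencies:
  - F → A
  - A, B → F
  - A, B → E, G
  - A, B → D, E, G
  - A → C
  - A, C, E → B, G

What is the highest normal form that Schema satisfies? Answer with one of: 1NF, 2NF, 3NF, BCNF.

1NF

Candidate keys: {A, B}, {A, E}, {B, F}, {E, F}. Prime attributes: {A, B, E, F}.
F → A: {F}⁺ = {A, C, F}, which is not all of the attributes, so the left side is not a superkey — BCNF is violated.
A → C determines the non-prime attribute {C} from a non-superkey — 3NF is violated.
{A} is a proper subset of the key {A, B}, and {A}⁺ contains the non-prime attribute {C} — a partial dependency, so 2NF is violated.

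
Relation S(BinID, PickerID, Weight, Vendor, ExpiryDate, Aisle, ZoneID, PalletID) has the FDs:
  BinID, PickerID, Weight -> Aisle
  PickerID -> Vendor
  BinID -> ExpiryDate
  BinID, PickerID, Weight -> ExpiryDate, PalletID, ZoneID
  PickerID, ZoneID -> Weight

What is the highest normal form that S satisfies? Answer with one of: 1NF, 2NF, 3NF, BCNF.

1NF

Candidate keys: {BinID, PickerID, Weight}, {BinID, PickerID, ZoneID}. Prime attributes: {BinID, PickerID, Weight, ZoneID}.
PickerID -> Vendor breaks BCNF: {PickerID}⁺ = {PickerID, Vendor}, so {PickerID} is not a superkey.
Because {Vendor} is non-prime and the left side of PickerID -> Vendor is not a superkey, the relation is not in 3NF.
Since {BinID} ⊂ {BinID, PickerID, Weight} and {BinID}⁺ ⊇ {ExpiryDate} with {ExpiryDate} non-prime, there is a partial dependency; 2NF fails.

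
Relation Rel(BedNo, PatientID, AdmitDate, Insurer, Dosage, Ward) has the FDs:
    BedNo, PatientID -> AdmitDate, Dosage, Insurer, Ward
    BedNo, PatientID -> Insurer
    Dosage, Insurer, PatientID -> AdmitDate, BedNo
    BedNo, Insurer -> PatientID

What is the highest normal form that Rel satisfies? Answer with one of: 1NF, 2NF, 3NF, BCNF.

BCNF

Candidate keys: {BedNo, Insurer}, {BedNo, PatientID}, {Dosage, Insurer, PatientID}. Prime attributes: {BedNo, Dosage, Insurer, PatientID}.
Every FD has a superkey on the left, so the relation is in BCNF.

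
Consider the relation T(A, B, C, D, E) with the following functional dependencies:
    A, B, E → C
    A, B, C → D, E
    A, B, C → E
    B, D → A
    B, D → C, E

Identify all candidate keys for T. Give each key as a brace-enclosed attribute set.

{A, B, C}, {A, B, E}, {B, D}

No FD produces {B}, so it must be in every candidate key.
{B, D} is a candidate key since {B, D}⁺ = {A, B, C, D, E} covers every attribute.
{A, B, C} is a candidate key since {A, B, C}⁺ = {A, B, C, D, E} covers every attribute.
{A, B, E} is a candidate key since {A, B, E}⁺ = {A, B, C, D, E} covers every attribute.
These are minimal and exhaustive — every other superkey contains one of them.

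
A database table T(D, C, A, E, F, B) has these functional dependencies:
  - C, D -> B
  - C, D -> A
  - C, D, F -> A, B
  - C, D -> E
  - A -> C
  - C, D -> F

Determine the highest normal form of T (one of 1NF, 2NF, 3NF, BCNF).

Candidate keys: {A, D}, {C, D}. Prime attributes: {A, C, D}.
A -> C breaks BCNF: {A}⁺ = {A, C}, so {A} is not a superkey.
Its right-hand attributes {C} are all prime, as are those of every other non-superkey FD — the relation is in 3NF.

3NF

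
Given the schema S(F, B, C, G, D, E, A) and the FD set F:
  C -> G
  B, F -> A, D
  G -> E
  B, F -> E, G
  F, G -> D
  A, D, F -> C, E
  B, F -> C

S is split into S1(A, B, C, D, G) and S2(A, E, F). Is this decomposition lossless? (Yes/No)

S1 ∩ S2 = {A}; its closure under F is {A}.
S1 ⊄ {A} and S2 ⊄ {A}, so the split is lossy.

No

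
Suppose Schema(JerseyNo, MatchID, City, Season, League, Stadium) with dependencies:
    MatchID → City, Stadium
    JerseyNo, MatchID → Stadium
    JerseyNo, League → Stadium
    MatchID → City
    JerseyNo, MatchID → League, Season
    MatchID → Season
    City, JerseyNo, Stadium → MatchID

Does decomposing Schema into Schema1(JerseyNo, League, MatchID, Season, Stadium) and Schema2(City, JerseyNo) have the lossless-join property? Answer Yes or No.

The shared attributes are {JerseyNo} and {JerseyNo}⁺ = {JerseyNo}.
The closure covers neither Schema1 nor Schema2 entirely; the join is not lossless.

No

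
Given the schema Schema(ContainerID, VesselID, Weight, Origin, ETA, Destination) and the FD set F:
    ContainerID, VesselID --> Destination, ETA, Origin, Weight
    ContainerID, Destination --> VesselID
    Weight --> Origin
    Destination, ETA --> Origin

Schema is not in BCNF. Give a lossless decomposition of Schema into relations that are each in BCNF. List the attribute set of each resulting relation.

Candidate keys of the original relation: {ContainerID, Destination}, {ContainerID, VesselID}.
Within {ContainerID, Destination, ETA, Origin, VesselID, Weight}: {Weight}⁺ ∩ {ContainerID, Destination, ETA, Origin, VesselID, Weight} = {Origin, Weight}, not the whole set, so Weight --> Origin violates BCNF; decompose into {Origin, Weight} and {ContainerID, Destination, ETA, VesselID, Weight}.
{Origin, Weight} has no BCNF violation.
{ContainerID, Destination, ETA, VesselID, Weight} has no BCNF violation.

{ContainerID, Destination, ETA, VesselID, Weight}; {Origin, Weight}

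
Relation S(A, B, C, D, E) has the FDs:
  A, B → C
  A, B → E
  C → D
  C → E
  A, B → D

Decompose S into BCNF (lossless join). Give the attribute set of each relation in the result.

Candidate key of the original relation: {A, B}.
In {A, B, C, D, E}, {C} is not a superkey ({C}⁺ restricted to this set is {C, D, E}), so split on C → D, E into {C, D, E} and {A, B, C}.
{C, D, E} is in BCNF.
{A, B, C} is in BCNF.

{A, B, C}; {C, D, E}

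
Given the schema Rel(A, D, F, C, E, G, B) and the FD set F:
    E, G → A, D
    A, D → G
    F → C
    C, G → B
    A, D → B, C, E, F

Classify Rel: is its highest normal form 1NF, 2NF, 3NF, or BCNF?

Candidate keys: {A, D}, {E, G}. Prime attributes: {A, D, E, G}.
F → C breaks BCNF: {F}⁺ = {C, F}, so {F} is not a superkey.
F → C has non-prime {C} on the right and a non-superkey on the left, so 3NF fails.
No proper subset of a key has a non-prime attribute in its closure, so there is no partial dependency; 2NF holds.

2NF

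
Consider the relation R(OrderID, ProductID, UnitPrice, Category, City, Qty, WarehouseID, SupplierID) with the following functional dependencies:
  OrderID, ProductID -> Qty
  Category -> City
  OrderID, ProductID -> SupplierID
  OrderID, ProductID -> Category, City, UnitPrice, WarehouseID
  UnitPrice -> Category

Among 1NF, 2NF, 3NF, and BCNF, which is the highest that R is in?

2NF

Candidate key: {OrderID, ProductID}. Prime attributes: {OrderID, ProductID}.
For Category -> City we have {Category}⁺ = {Category, City}; {Category} is not a superkey, so BCNF fails.
Because {City} is non-prime and the left side of Category -> City is not a superkey, the relation is not in 3NF.
No non-prime attribute depends on a proper subset of any candidate key, so 2NF holds.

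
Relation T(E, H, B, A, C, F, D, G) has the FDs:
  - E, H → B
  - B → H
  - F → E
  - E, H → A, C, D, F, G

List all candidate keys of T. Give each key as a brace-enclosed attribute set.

{B, E}, {B, F}, {E, H}, {F, H}

Closure of {B, E} is {A, B, C, D, E, F, G, H}, the whole schema; {B, E} is a candidate key.
Closure of {B, F} is {A, B, C, D, E, F, G, H}, the whole schema; {B, F} is a candidate key.
Closure of {E, H} is {A, B, C, D, E, F, G, H}, the whole schema; {E, H} is a candidate key.
Closure of {F, H} is {A, B, C, D, E, F, G, H}, the whole schema; {F, H} is a candidate key.
No proper subset of any of these is a key, and no other minimal superkey exists.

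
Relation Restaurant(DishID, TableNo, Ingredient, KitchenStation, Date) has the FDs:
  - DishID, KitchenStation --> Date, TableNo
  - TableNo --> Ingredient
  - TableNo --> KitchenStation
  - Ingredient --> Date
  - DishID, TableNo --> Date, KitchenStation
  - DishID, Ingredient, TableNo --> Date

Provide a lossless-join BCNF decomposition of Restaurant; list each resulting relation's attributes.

{Date, Ingredient}; {DishID, TableNo}; {Ingredient, KitchenStation, TableNo}

Candidate keys of the original relation: {DishID, KitchenStation}, {DishID, TableNo}.
In {Date, DishID, Ingredient, KitchenStation, TableNo}, {TableNo} is not a superkey ({TableNo}⁺ restricted to this set is {Date, Ingredient, KitchenStation, TableNo}), so split on TableNo --> Date, Ingredient, KitchenStation into {Date, Ingredient, KitchenStation, TableNo} and {DishID, TableNo}.
In {Date, Ingredient, KitchenStation, TableNo}, {Ingredient} is not a superkey ({Ingredient}⁺ restricted to this set is {Date, Ingredient}), so split on Ingredient --> Date into {Date, Ingredient} and {Ingredient, KitchenStation, TableNo}.
{Date, Ingredient}: every determinant is a superkey — BCNF.
{Ingredient, KitchenStation, TableNo}: every determinant is a superkey — BCNF.
{DishID, TableNo}: every determinant is a superkey — BCNF.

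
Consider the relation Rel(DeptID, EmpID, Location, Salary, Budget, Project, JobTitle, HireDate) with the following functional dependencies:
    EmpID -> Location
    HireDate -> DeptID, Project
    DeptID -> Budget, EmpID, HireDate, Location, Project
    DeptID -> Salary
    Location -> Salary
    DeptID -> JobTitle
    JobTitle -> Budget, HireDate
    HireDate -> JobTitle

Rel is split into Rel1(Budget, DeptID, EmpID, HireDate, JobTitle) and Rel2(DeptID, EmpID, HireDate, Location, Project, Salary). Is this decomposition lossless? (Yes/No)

Yes

Common attributes: {DeptID, EmpID, HireDate}; their closure is {Budget, DeptID, EmpID, HireDate, JobTitle, Location, Project, Salary}.
Since Rel1 ⊆ {Budget, DeptID, EmpID, HireDate, JobTitle, Location, Project, Salary}, the intersection is a superkey of Rel1; the decomposition is lossless.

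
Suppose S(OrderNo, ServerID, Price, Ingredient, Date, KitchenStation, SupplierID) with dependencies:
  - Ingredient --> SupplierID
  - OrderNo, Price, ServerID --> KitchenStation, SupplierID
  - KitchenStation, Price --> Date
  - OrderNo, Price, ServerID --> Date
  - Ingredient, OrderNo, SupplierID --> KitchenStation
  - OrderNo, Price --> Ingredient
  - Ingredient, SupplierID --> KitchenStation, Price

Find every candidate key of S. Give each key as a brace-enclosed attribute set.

No FD produces {OrderNo, ServerID}, so they must be in every candidate key.
{Ingredient, OrderNo, ServerID} is a candidate key since {Ingredient, OrderNo, ServerID}⁺ = {Date, Ingredient, KitchenStation, OrderNo, Price, ServerID, SupplierID} covers every attribute.
{OrderNo, Price, ServerID} is a candidate key since {OrderNo, Price, ServerID}⁺ = {Date, Ingredient, KitchenStation, OrderNo, Price, ServerID, SupplierID} covers every attribute.
Any other superkey properly contains one of these, so there are no further candidate keys.

{Ingredient, OrderNo, ServerID}, {OrderNo, Price, ServerID}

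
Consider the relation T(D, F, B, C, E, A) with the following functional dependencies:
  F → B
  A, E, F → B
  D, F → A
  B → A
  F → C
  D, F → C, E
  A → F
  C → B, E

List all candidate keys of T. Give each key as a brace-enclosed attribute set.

{A, D}, {B, D}, {C, D}, {D, F}

Attributes never on any right-hand side: {D} — every candidate key must contain it.
Closure of {A, D} is {A, B, C, D, E, F}, the whole schema; {A, D} is a candidate key.
Closure of {B, D} is {A, B, C, D, E, F}, the whole schema; {B, D} is a candidate key.
Closure of {C, D} is {A, B, C, D, E, F}, the whole schema; {C, D} is a candidate key.
Closure of {D, F} is {A, B, C, D, E, F}, the whole schema; {D, F} is a candidate key.
No proper subset of any of these is a key, and no other minimal superkey exists.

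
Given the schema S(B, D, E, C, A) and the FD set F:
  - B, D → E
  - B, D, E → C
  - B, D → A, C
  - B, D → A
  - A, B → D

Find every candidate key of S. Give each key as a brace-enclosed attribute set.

No FD produces {B}, so it must be in every candidate key.
{A, B}⁺ = {A, B, C, D, E} — all of the relation — so {A, B} is a candidate key.
{B, D}⁺ = {A, B, C, D, E} — all of the relation — so {B, D} is a candidate key.
Any other superkey properly contains one of these, so there are no further candidate keys.

{A, B}, {B, D}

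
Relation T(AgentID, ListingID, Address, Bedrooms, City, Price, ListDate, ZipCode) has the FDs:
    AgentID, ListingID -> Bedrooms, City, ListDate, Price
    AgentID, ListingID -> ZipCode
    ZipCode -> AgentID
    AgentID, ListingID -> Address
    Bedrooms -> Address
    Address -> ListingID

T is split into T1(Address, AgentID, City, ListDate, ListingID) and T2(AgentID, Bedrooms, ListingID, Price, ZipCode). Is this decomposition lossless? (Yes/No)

Yes

Common attributes: {AgentID, ListingID}; their closure is {Address, AgentID, Bedrooms, City, ListDate, ListingID, Price, ZipCode}.
This includes all of T1, so the common attributes are a superkey of T1 — the join is lossless.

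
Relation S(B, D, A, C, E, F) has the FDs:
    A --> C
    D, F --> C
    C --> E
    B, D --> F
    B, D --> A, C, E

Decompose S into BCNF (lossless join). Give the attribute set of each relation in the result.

{A, B, D, F}; {A, C}; {C, E}

Candidate key of the original relation: {B, D}.
Within {A, B, C, D, E, F}: {A}⁺ ∩ {A, B, C, D, E, F} = {A, C, E}, not the whole set, so A --> C, E violates BCNF; decompose into {A, C, E} and {A, B, D, F}.
Within {A, C, E}: {C}⁺ ∩ {A, C, E} = {C, E}, not the whole set, so C --> E violates BCNF; decompose into {C, E} and {A, C}.
{C, E} has no BCNF violation.
{A, C} has no BCNF violation.
{A, B, D, F} has no BCNF violation.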